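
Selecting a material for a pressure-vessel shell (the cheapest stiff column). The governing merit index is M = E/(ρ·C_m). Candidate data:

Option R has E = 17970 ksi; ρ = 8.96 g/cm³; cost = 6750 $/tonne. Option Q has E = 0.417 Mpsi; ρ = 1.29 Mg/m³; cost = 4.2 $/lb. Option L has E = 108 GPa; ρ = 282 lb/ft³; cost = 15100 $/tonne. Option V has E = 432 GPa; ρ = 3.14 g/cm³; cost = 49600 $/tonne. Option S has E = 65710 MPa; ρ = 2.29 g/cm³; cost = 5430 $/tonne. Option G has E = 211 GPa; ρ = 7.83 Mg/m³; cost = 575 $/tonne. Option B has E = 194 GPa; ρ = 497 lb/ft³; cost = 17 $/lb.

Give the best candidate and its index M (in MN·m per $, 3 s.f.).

Normalizing units and computing the index:
  option R: E = 123.9 GPa, ρ = 8960 kg/m³, cost = 6.750 $/kg
  option Q: E = 2.875 GPa, ρ = 1290 kg/m³, cost = 9.259 $/kg
  option L: E = 108.0 GPa, ρ = 4517 kg/m³, cost = 15.10 $/kg
  option V: E = 432.0 GPa, ρ = 3140 kg/m³, cost = 49.60 $/kg
  option S: E = 65.71 GPa, ρ = 2290 kg/m³, cost = 5.430 $/kg
  option G: E = 211.0 GPa, ρ = 7830 kg/m³, cost = 0.5750 $/kg
  option B: E = 194.0 GPa, ρ = 7961 kg/m³, cost = 37.48 $/kg
  option G: M = 46.9 MN·m per $
  option S: M = 5.28 MN·m per $
  option V: M = 2.77 MN·m per $
  option R: M = 2.05 MN·m per $
  option L: M = 1.58 MN·m per $
  option B: M = 0.650 MN·m per $
  option Q: M = 0.241 MN·m per $
Option G has the largest M.

option G, M = 46.9 MN·m per $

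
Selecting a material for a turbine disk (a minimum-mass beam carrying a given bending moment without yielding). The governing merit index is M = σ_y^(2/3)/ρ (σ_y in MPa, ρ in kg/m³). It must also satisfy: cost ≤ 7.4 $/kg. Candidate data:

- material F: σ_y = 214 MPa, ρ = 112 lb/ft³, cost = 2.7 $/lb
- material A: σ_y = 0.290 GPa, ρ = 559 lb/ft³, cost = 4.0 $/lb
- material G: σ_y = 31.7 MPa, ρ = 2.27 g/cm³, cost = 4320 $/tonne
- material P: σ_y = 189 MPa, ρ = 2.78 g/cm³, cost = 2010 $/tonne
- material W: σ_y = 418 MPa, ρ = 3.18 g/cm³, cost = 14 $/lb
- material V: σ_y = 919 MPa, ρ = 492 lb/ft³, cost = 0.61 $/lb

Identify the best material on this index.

material F

Screen on constraints: cost ≤ 7.4 $/kg. Survivors: material F, material G, material P, material V.
Normalizing units and computing the index:
  material F: σ_y = 214.0 MPa, ρ = 1794 kg/m³
  material G: σ_y = 31.70 MPa, ρ = 2270 kg/m³
  material P: σ_y = 189.0 MPa, ρ = 2780 kg/m³
  material V: σ_y = 919.0 MPa, ρ = 7881 kg/m³
  material F: M = 19.9×10⁻³
  material V: M = 12.0×10⁻³
  material P: M = 11.8×10⁻³
  material G: M = 4.41×10⁻³
Highest index: material F.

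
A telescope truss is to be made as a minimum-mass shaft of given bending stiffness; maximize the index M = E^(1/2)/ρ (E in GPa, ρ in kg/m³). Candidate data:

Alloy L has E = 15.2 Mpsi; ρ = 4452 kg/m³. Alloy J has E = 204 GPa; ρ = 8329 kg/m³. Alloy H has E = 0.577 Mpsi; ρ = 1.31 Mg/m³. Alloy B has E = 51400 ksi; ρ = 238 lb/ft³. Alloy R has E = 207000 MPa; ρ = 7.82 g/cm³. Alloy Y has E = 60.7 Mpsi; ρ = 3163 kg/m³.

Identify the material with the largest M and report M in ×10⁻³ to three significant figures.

alloy Y, M = 6.47×10⁻³

Normalizing units and computing the index:
  alloy L: E = 104.8 GPa, ρ = 4452 kg/m³
  alloy J: E = 204.0 GPa, ρ = 8329 kg/m³
  alloy H: E = 3.978 GPa, ρ = 1310 kg/m³
  alloy B: E = 354.4 GPa, ρ = 3812 kg/m³
  alloy R: E = 207.0 GPa, ρ = 7820 kg/m³
  alloy Y: E = 418.5 GPa, ρ = 3163 kg/m³
  alloy Y: M = 6.47×10⁻³
  alloy B: M = 4.94×10⁻³
  alloy L: M = 2.30×10⁻³
  alloy R: M = 1.84×10⁻³
  alloy J: M = 1.71×10⁻³
  alloy H: M = 1.52×10⁻³
The maximum is for alloy Y.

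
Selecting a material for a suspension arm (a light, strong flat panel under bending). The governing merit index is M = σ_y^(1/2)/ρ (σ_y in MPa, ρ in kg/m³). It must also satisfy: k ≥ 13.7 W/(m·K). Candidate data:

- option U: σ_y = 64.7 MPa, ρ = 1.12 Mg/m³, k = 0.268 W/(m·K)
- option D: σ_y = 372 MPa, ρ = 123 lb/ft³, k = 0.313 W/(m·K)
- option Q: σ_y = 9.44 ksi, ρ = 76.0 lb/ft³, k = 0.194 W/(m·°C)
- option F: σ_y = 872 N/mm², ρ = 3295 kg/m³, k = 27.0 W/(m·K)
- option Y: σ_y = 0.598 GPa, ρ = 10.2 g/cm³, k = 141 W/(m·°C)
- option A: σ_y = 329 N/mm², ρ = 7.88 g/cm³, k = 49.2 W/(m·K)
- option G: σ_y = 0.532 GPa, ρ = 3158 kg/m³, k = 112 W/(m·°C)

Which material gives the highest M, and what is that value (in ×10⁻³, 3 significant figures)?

Screen on constraints: k ≥ 13.7 W/(m·K). Survivors: option F, option Y, option A, option G.
In SI units:
  option F: σ_y = 872.0 MPa, ρ = 3295 kg/m³
  option Y: σ_y = 598.0 MPa, ρ = 10200 kg/m³
  option A: σ_y = 329.0 MPa, ρ = 7880 kg/m³
  option G: σ_y = 532.0 MPa, ρ = 3158 kg/m³
  option F: M = 8.96×10⁻³
  option G: M = 7.30×10⁻³
  option Y: M = 2.40×10⁻³
  option A: M = 2.30×10⁻³
Option F ranks first.

option F, M = 8.96×10⁻³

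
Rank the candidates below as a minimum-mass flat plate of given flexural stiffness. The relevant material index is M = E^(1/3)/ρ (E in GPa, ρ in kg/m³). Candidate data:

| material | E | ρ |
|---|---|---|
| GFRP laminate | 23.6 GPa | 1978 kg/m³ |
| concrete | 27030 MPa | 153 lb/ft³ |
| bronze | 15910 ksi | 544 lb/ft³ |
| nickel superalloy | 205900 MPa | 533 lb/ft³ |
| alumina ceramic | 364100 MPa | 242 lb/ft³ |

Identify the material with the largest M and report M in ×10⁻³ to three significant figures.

In SI units:
  GFRP laminate: E = 23.60 GPa, ρ = 1978 kg/m³
  concrete: E = 27.03 GPa, ρ = 2451 kg/m³
  bronze: E = 109.7 GPa, ρ = 8714 kg/m³
  nickel superalloy: E = 205.9 GPa, ρ = 8538 kg/m³
  alumina ceramic: E = 364.1 GPa, ρ = 3876 kg/m³
  alumina ceramic: M = 1.84×10⁻³
  GFRP laminate: M = 1.45×10⁻³
  concrete: M = 1.22×10⁻³
  nickel superalloy: M = 0.692×10⁻³
  bronze: M = 0.549×10⁻³
The maximum is for alumina ceramic.

alumina ceramic, M = 1.84×10⁻³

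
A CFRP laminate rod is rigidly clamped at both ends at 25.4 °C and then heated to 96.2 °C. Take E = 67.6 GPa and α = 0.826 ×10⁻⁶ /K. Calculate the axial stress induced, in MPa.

3.95 MPa

ΔT = 70.80 K. Constrained thermal stress σ = E·α·ΔT = 67.60×10³ MPa × 0.826×10⁻⁶ × 70.80 = 3.95 MPa (compressive).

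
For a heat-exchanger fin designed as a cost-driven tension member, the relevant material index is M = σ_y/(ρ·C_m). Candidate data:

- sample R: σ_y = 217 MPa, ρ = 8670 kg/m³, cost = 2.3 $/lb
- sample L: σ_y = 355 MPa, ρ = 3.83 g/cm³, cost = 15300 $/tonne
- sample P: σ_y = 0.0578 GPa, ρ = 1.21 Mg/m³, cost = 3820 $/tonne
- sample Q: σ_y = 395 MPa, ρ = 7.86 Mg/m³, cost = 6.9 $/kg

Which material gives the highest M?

Normalizing units and computing the index:
  sample R: σ_y = 217.0 MPa, ρ = 8670 kg/m³, cost = 5.071 $/kg
  sample L: σ_y = 355.0 MPa, ρ = 3830 kg/m³, cost = 15.30 $/kg
  sample P: σ_y = 57.80 MPa, ρ = 1210 kg/m³, cost = 3.820 $/kg
  sample Q: σ_y = 395.0 MPa, ρ = 7860 kg/m³, cost = 6.900 $/kg
  sample P: M = 12.5 kN·m per $
  sample Q: M = 7.28 kN·m per $
  sample L: M = 6.06 kN·m per $
  sample R: M = 4.94 kN·m per $
Highest index: sample P.

sample P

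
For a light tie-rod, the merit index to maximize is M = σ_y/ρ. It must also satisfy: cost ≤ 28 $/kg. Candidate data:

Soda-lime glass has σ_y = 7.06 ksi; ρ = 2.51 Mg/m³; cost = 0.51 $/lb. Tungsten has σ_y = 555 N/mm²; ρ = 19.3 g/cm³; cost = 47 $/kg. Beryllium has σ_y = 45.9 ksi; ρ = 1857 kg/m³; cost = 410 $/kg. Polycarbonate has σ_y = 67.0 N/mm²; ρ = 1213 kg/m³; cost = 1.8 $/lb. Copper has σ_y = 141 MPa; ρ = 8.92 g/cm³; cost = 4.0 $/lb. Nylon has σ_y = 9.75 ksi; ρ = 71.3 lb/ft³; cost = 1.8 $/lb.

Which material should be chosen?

Screen on constraints: cost ≤ 28 $/kg. Survivors: soda-lime glass, polycarbonate, copper, nylon.
After converting to SI:
  soda-lime glass: σ_y = 48.68 MPa, ρ = 2510 kg/m³
  polycarbonate: σ_y = 67.00 MPa, ρ = 1213 kg/m³
  copper: σ_y = 141.0 MPa, ρ = 8920 kg/m³
  nylon: σ_y = 67.22 MPa, ρ = 1142 kg/m³
  nylon: M = 58.9 kN·m/kg
  polycarbonate: M = 55.2 kN·m/kg
  soda-lime glass: M = 19.4 kN·m/kg
  copper: M = 15.8 kN·m/kg
Highest index: nylon.

nylon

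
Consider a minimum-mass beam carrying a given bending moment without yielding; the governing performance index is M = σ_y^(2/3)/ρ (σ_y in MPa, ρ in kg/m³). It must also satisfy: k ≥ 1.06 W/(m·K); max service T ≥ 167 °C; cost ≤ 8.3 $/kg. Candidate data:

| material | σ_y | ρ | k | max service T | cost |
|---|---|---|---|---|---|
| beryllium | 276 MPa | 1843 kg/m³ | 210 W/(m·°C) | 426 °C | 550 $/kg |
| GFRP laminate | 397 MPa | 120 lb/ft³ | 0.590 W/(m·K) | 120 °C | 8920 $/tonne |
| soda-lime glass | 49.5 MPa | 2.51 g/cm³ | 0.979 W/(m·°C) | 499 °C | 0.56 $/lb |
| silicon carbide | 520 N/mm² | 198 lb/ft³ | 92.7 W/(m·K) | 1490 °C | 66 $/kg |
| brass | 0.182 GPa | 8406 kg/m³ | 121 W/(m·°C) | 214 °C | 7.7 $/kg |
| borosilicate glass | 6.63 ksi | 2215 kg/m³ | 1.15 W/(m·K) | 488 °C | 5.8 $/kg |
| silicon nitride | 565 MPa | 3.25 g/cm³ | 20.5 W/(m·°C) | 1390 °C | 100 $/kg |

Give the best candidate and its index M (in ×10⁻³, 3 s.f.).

Screen on constraints: k ≥ 1.06 W/(m·K); max service T ≥ 167 °C; cost ≤ 8.3 $/kg. Survivors: brass, borosilicate glass.
After converting to SI:
  brass: σ_y = 182.0 MPa, ρ = 8406 kg/m³
  borosilicate glass: σ_y = 45.71 MPa, ρ = 2215 kg/m³
  borosilicate glass: M = 5.77×10⁻³
  brass: M = 3.82×10⁻³
The maximum is for borosilicate glass.

borosilicate glass, M = 5.77×10⁻³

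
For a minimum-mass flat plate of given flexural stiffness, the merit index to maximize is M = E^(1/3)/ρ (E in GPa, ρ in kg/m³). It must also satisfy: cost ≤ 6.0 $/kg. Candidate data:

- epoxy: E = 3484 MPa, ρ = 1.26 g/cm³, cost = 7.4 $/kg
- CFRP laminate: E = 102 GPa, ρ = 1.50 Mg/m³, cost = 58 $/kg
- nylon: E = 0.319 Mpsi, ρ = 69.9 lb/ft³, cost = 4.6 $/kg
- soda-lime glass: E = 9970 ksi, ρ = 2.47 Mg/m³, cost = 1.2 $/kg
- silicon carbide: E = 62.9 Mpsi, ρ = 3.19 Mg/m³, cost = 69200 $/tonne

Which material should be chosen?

soda-lime glass

Screen on constraints: cost ≤ 6.0 $/kg. Survivors: nylon, soda-lime glass.
Convert each candidate to consistent units, then evaluate M:
  nylon: E = 2.199 GPa, ρ = 1120 kg/m³
  soda-lime glass: E = 68.74 GPa, ρ = 2470 kg/m³
  soda-lime glass: M = 1.66×10⁻³
  nylon: M = 1.16×10⁻³
Soda-lime glass has the largest M.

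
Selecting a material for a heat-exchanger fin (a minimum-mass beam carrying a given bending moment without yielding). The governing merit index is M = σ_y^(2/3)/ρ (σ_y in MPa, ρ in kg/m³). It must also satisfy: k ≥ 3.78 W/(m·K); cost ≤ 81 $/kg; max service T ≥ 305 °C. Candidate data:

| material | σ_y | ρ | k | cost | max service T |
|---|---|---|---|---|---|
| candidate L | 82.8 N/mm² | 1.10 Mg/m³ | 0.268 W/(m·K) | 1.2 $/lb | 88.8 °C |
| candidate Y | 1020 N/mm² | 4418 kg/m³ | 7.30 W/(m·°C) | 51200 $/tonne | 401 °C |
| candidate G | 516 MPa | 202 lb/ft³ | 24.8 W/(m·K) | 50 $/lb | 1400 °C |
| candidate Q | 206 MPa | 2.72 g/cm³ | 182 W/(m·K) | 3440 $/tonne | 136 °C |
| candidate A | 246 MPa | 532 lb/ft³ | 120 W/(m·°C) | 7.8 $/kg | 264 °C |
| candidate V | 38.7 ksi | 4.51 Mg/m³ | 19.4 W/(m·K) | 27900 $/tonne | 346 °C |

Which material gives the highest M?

candidate Y

Screen on constraints: k ≥ 3.78 W/(m·K); cost ≤ 81 $/kg; max service T ≥ 305 °C. Survivors: candidate Y, candidate V.
In SI units:
  candidate Y: σ_y = 1020 MPa, ρ = 4418 kg/m³
  candidate V: σ_y = 266.8 MPa, ρ = 4510 kg/m³
  candidate Y: M = 22.9×10⁻³
  candidate V: M = 9.19×10⁻³
Highest index: candidate Y.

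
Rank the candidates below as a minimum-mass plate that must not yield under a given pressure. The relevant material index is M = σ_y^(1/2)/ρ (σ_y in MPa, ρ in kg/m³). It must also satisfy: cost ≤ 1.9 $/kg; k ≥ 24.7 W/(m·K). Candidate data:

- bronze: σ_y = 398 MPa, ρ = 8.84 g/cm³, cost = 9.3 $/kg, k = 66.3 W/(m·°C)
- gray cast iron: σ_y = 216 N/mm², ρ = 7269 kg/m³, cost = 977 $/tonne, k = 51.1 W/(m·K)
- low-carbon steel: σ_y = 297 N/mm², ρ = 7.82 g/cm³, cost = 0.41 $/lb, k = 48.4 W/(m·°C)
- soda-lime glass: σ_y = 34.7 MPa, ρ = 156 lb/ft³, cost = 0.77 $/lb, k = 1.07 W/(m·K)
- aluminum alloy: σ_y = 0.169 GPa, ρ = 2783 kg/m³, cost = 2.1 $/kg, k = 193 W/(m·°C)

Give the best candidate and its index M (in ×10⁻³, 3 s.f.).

Screen on constraints: cost ≤ 1.9 $/kg; k ≥ 24.7 W/(m·K). Survivors: gray cast iron, low-carbon steel.
In SI units:
  gray cast iron: σ_y = 216.0 MPa, ρ = 7269 kg/m³
  low-carbon steel: σ_y = 297.0 MPa, ρ = 7820 kg/m³
  low-carbon steel: M = 2.20×10⁻³
  gray cast iron: M = 2.02×10⁻³
Low-carbon steel ranks first.

low-carbon steel, M = 2.20×10⁻³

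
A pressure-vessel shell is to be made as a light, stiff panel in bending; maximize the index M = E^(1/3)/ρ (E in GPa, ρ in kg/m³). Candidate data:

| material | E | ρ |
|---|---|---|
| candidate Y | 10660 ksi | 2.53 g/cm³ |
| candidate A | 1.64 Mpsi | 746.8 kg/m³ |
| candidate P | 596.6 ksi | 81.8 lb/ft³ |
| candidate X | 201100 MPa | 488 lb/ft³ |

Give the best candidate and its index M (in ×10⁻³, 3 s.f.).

Normalizing units and computing the index:
  candidate Y: E = 73.50 GPa, ρ = 2530 kg/m³
  candidate A: E = 11.31 GPa, ρ = 746.8 kg/m³
  candidate P: E = 4.113 GPa, ρ = 1310 kg/m³
  candidate X: E = 201.1 GPa, ρ = 7817 kg/m³
  candidate A: M = 3.01×10⁻³
  candidate Y: M = 1.66×10⁻³
  candidate P: M = 1.22×10⁻³
  candidate X: M = 0.749×10⁻³
Candidate A has the largest M.

candidate A, M = 3.01×10⁻³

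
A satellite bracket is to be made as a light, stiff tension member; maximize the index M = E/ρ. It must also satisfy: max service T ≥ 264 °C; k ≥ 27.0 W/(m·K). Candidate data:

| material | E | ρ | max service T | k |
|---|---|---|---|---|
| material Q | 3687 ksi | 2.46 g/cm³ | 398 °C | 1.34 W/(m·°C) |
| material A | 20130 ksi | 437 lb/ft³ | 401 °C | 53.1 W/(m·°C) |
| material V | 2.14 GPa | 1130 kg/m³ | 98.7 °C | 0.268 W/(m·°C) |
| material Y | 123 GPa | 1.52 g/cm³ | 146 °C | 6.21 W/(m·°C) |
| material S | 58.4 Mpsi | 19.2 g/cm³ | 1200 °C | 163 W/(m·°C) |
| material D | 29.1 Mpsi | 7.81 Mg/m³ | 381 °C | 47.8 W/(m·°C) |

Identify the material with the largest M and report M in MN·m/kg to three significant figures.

material D, M = 25.7 MN·m/kg

Screen on constraints: max service T ≥ 264 °C; k ≥ 27.0 W/(m·K). Survivors: material A, material S, material D.
Putting every candidate on a common basis:
  material A: E = 138.8 GPa, ρ = 7000 kg/m³
  material S: E = 402.7 GPa, ρ = 19200 kg/m³
  material D: E = 200.6 GPa, ρ = 7810 kg/m³
  material D: M = 25.7 MN·m/kg
  material S: M = 21.0 MN·m/kg
  material A: M = 19.8 MN·m/kg
Highest index: material D.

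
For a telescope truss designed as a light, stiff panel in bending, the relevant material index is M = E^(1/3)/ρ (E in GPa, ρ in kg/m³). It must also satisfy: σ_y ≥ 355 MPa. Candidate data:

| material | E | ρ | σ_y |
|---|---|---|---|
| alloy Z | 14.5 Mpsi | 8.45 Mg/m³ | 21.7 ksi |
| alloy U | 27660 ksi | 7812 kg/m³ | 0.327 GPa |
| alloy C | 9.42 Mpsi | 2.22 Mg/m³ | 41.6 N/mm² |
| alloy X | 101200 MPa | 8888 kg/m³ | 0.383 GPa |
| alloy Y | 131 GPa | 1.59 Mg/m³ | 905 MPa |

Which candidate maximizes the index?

alloy Y

Screen on constraints: σ_y ≥ 355 MPa. Survivors: alloy X, alloy Y.
Convert each candidate to consistent units, then evaluate M:
  alloy X: E = 101.2 GPa, ρ = 8888 kg/m³
  alloy Y: E = 131.0 GPa, ρ = 1590 kg/m³
  alloy Y: M = 3.19×10⁻³
  alloy X: M = 0.524×10⁻³
Highest index: alloy Y.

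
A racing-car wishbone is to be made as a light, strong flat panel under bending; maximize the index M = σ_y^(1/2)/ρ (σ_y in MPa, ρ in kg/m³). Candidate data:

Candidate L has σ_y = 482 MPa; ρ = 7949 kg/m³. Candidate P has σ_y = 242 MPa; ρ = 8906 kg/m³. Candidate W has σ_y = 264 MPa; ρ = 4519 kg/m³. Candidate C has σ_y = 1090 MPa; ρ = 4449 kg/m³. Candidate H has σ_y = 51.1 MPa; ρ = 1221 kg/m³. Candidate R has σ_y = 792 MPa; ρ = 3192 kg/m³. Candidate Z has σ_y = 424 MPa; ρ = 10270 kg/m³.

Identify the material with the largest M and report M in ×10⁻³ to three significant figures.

Per-candidate index values:
  candidate R: M = 8.82×10⁻³
  candidate C: M = 7.42×10⁻³
  candidate H: M = 5.85×10⁻³
  candidate W: M = 3.60×10⁻³
  candidate L: M = 2.76×10⁻³
  candidate Z: M = 2.00×10⁻³
  candidate P: M = 1.75×10⁻³
Candidate R has the largest M.

candidate R, M = 8.82×10⁻³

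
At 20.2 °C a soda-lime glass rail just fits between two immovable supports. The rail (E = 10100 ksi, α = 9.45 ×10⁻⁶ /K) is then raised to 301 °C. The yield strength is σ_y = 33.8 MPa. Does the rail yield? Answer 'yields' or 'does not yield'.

yields

E = 10100 ksi = 69.64 GPa.
ΔT = 280.8 K. Constrained thermal stress σ = E·α·ΔT = 69.64×10³ MPa × 9.45×10⁻⁶ × 280.8 = 185 MPa (compressive).
Compare to σ_y = 33.8 MPa: σ ≥ σ_y, so it yields.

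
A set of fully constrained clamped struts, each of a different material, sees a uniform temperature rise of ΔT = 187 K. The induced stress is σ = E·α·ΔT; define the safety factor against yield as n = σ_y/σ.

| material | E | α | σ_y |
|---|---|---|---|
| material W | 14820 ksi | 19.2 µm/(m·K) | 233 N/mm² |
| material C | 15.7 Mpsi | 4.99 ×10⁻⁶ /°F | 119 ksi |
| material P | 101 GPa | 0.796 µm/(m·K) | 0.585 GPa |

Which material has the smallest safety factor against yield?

With everything in SI (GPa, ×10⁻⁶/K, MPa):
  material W: E = 102.2, α = 19.2, σ_y = 233.0 → σ = 367 MPa, n = 0.635
  material C: E = 108.2, α = 8.98, σ_y = 820.5 → σ = 182 MPa, n = 4.51
  material P: E = 101.0, α = 0.796, σ_y = 585.0 → σ = 15.0 MPa, n = 38.9
Smallest n: material W with n = 0.635.

material W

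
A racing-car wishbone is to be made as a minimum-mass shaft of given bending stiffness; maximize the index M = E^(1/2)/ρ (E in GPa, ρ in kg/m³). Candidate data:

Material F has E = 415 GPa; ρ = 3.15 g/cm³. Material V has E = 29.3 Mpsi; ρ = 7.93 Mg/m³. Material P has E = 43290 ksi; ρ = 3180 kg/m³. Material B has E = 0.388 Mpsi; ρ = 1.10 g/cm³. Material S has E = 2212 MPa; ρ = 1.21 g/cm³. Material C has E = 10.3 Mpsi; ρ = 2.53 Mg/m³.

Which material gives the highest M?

material F

Convert each candidate to consistent units, then evaluate M:
  material F: E = 415.0 GPa, ρ = 3150 kg/m³
  material V: E = 202.0 GPa, ρ = 7930 kg/m³
  material P: E = 298.5 GPa, ρ = 3180 kg/m³
  material B: E = 2.675 GPa, ρ = 1100 kg/m³
  material S: E = 2.212 GPa, ρ = 1210 kg/m³
  material C: E = 71.02 GPa, ρ = 2530 kg/m³
  material F: M = 6.47×10⁻³
  material P: M = 5.43×10⁻³
  material C: M = 3.33×10⁻³
  material V: M = 1.79×10⁻³
  material B: M = 1.49×10⁻³
  material S: M = 1.23×10⁻³
Material F has the largest M.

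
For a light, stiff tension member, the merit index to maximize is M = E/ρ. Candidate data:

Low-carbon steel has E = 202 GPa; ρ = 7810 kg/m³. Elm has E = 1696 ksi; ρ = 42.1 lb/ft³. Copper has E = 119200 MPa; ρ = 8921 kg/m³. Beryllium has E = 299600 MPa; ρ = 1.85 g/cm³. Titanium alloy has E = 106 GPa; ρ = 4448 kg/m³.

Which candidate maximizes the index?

In SI units:
  low-carbon steel: E = 202.0 GPa, ρ = 7810 kg/m³
  elm: E = 11.69 GPa, ρ = 674.4 kg/m³
  copper: E = 119.2 GPa, ρ = 8921 kg/m³
  beryllium: E = 299.6 GPa, ρ = 1850 kg/m³
  titanium alloy: E = 106.0 GPa, ρ = 4448 kg/m³
  beryllium: M = 162 MN·m/kg
  low-carbon steel: M = 25.9 MN·m/kg
  titanium alloy: M = 23.8 MN·m/kg
  elm: M = 17.3 MN·m/kg
  copper: M = 13.4 MN·m/kg
Highest index: beryllium.

beryllium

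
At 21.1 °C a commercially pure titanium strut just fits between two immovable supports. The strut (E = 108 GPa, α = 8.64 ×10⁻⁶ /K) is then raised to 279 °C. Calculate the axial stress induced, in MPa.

ΔT = 257.9 K. Constrained thermal stress σ = E·α·ΔT = 108.0×10³ MPa × 8.64×10⁻⁶ × 257.9 = 241 MPa (compressive).

241 MPa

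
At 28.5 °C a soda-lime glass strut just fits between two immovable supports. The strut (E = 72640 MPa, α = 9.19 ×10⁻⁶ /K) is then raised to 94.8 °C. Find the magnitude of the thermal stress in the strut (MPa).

44.3 MPa

E = 72640 MPa = 72.64 GPa.
ΔT = 66.30 K. Constrained thermal stress σ = E·α·ΔT = 72.64×10³ MPa × 9.19×10⁻⁶ × 66.30 = 44.3 MPa (compressive).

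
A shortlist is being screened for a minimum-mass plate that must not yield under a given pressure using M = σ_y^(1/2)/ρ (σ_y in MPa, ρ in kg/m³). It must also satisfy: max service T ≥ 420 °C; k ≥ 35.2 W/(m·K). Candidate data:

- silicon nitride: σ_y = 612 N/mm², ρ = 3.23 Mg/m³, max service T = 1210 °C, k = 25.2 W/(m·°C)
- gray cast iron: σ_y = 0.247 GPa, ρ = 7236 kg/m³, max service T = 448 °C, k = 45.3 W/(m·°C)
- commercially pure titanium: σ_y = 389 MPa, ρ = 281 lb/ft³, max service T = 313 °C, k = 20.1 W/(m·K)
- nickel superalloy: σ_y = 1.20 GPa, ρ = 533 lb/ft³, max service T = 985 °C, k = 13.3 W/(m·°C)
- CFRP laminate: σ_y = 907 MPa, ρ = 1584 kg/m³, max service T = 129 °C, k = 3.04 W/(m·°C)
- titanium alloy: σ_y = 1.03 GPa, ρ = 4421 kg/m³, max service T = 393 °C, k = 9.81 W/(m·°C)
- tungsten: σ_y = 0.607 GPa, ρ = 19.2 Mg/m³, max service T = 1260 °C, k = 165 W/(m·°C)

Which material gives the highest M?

gray cast iron

Screen on constraints: max service T ≥ 420 °C; k ≥ 35.2 W/(m·K). Survivors: gray cast iron, tungsten.
Normalizing units and computing the index:
  gray cast iron: σ_y = 247.0 MPa, ρ = 7236 kg/m³
  tungsten: σ_y = 607.0 MPa, ρ = 19200 kg/m³
  gray cast iron: M = 2.17×10⁻³
  tungsten: M = 1.28×10⁻³
Gray cast iron ranks first.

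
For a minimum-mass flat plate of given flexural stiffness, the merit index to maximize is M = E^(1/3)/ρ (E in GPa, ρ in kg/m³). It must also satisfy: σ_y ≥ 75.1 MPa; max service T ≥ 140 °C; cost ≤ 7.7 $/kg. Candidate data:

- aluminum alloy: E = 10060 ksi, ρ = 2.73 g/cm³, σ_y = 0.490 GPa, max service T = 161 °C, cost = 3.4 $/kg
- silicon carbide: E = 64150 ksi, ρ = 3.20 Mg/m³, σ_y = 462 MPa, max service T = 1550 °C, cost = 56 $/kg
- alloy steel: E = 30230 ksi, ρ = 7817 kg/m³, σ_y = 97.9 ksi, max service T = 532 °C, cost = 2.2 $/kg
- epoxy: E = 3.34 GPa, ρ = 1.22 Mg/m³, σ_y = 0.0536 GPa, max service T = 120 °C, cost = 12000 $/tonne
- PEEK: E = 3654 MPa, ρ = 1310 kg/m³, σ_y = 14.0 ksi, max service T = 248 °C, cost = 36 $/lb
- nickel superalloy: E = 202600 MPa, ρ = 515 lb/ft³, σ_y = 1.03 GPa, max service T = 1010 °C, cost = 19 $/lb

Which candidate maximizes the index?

aluminum alloy

Screen on constraints: σ_y ≥ 75.1 MPa; max service T ≥ 140 °C; cost ≤ 7.7 $/kg. Survivors: aluminum alloy, alloy steel.
After converting to SI:
  aluminum alloy: E = 69.36 GPa, ρ = 2730 kg/m³
  alloy steel: E = 208.4 GPa, ρ = 7817 kg/m³
  aluminum alloy: M = 1.51×10⁻³
  alloy steel: M = 0.758×10⁻³
The maximum is for aluminum alloy.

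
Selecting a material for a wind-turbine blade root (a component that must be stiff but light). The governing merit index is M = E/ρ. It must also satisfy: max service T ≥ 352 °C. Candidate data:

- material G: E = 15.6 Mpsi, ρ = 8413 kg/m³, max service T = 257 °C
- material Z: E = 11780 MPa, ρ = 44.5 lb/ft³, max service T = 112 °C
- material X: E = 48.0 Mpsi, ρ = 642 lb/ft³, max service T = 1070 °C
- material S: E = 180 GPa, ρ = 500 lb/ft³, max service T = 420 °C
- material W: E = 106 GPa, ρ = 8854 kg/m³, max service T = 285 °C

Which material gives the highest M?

material X

Screen on constraints: max service T ≥ 352 °C. Survivors: material X, material S.
Putting every candidate on a common basis:
  material X: E = 330.9 GPa, ρ = 10280 kg/m³
  material S: E = 180.0 GPa, ρ = 8009 kg/m³
  material X: M = 32.2 MN·m/kg
  material S: M = 22.5 MN·m/kg
Highest index: material X.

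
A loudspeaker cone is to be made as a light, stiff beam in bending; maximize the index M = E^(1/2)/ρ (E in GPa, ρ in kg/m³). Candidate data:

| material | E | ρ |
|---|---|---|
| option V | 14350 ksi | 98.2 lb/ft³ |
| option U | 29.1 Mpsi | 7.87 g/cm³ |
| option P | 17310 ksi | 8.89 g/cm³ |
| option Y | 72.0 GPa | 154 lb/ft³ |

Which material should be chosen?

option V

Normalizing units and computing the index:
  option V: E = 98.94 GPa, ρ = 1573 kg/m³
  option U: E = 200.6 GPa, ρ = 7870 kg/m³
  option P: E = 119.3 GPa, ρ = 8890 kg/m³
  option Y: E = 72.00 GPa, ρ = 2467 kg/m³
  option V: M = 6.32×10⁻³
  option Y: M = 3.44×10⁻³
  option U: M = 1.80×10⁻³
  option P: M = 1.23×10⁻³
Highest index: option V.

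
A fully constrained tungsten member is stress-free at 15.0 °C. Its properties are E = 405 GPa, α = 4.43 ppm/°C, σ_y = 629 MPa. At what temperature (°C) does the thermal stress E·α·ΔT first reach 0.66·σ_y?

E·α·ΔT = 415.1 MPa ⇒ ΔT = 415.1 / (405.0×10³ × 4.43×10⁻⁶) = 231.4 K.
T = 15.0 + 231.4 = 246.4 °C.

246 °C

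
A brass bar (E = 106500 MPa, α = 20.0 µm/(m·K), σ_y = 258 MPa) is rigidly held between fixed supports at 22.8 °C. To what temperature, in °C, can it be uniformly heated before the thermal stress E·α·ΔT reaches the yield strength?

144 °C

E = 106500 MPa = 106.5 GPa.
E·α·ΔT = 258.0 MPa ⇒ ΔT = 258.0 / (106.5×10³ × 20.0×10⁻⁶) = 121.1 K.
T = 22.8 + 121.1 = 143.9 °C.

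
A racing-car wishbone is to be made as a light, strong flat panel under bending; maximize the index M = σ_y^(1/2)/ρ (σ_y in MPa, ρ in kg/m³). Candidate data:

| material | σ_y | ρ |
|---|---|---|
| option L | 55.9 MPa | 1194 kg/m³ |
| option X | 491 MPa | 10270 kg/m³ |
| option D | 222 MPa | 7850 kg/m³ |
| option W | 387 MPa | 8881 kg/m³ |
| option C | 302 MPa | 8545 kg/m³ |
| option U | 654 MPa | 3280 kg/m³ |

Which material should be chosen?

option U

Computing M directly (units already consistent):
  option U: M = 7.80×10⁻³
  option L: M = 6.26×10⁻³
  option W: M = 2.22×10⁻³
  option X: M = 2.16×10⁻³
  option C: M = 2.03×10⁻³
  option D: M = 1.90×10⁻³
Option U has the largest M.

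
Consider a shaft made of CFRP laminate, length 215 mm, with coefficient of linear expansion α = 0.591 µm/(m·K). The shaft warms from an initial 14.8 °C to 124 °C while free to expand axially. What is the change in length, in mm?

0.0139 mm

ΔT = 124 − 14.8 = 109.2 K.
ΔL = α·L₀·ΔT = 0.591×10⁻⁶ × 215 mm × 109.2 K = 0.0139 mm.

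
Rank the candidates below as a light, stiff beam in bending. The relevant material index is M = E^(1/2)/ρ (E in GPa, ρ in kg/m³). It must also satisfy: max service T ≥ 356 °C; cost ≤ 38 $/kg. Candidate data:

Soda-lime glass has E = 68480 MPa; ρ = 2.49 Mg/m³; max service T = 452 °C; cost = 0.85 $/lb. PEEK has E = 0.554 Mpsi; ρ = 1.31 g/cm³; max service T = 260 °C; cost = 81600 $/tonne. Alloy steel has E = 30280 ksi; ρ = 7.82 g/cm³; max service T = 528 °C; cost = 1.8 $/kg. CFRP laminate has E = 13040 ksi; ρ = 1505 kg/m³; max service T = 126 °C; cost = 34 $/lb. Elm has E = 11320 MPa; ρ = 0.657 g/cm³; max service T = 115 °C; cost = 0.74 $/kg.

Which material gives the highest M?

soda-lime glass

Screen on constraints: max service T ≥ 356 °C; cost ≤ 38 $/kg. Survivors: soda-lime glass, alloy steel.
Normalizing units and computing the index:
  soda-lime glass: E = 68.48 GPa, ρ = 2490 kg/m³
  alloy steel: E = 208.8 GPa, ρ = 7820 kg/m³
  soda-lime glass: M = 3.32×10⁻³
  alloy steel: M = 1.85×10⁻³
Soda-lime glass ranks first.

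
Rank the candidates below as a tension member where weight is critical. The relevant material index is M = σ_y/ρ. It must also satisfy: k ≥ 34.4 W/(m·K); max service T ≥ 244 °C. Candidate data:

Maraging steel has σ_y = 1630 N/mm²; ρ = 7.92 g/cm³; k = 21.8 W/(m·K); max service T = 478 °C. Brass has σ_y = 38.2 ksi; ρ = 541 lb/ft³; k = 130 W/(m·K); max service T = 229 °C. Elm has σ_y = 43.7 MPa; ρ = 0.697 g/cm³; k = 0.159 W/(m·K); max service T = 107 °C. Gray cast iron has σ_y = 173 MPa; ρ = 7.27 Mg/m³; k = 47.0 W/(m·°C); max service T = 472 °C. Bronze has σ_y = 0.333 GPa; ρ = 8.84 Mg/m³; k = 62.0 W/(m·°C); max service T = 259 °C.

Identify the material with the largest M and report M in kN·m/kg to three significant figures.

bronze, M = 37.7 kN·m/kg

Screen on constraints: k ≥ 34.4 W/(m·K); max service T ≥ 244 °C. Survivors: gray cast iron, bronze.
In SI units:
  gray cast iron: σ_y = 173.0 MPa, ρ = 7270 kg/m³
  bronze: σ_y = 333.0 MPa, ρ = 8840 kg/m³
  bronze: M = 37.7 kN·m/kg
  gray cast iron: M = 23.8 kN·m/kg
Bronze ranks first.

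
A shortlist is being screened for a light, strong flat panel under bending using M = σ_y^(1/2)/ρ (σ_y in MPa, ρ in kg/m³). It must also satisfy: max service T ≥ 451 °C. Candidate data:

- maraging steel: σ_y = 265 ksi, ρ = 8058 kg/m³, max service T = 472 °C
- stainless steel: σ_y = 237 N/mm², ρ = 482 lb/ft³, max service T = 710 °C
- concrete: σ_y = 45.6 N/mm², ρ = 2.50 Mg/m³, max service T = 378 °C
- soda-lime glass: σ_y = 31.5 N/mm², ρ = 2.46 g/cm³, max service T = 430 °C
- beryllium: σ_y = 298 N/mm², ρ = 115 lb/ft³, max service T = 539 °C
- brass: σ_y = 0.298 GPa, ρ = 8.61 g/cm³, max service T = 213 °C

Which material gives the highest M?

beryllium

Screen on constraints: max service T ≥ 451 °C. Survivors: maraging steel, stainless steel, beryllium.
After converting to SI:
  maraging steel: σ_y = 1827 MPa, ρ = 8058 kg/m³
  stainless steel: σ_y = 237.0 MPa, ρ = 7721 kg/m³
  beryllium: σ_y = 298.0 MPa, ρ = 1842 kg/m³
  beryllium: M = 9.37×10⁻³
  maraging steel: M = 5.30×10⁻³
  stainless steel: M = 1.99×10⁻³
Highest index: beryllium.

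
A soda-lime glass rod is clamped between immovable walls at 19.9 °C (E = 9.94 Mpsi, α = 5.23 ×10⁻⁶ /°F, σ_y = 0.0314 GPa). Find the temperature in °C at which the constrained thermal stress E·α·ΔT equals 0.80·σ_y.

58.8 °C

E = 9.94 Mpsi = 68.53 GPa.
α = 5.23×10⁻⁶/°F × 9/5 = 9.41×10⁻⁶/K.
σ_y = 0.0314 GPa = 31.40 MPa.
E·α·ΔT = 25.12 MPa ⇒ ΔT = 25.12 / (68.53×10³ × 9.41×10⁻⁶) = 38.93 K.
T = 19.9 + 38.93 = 58.83 °C.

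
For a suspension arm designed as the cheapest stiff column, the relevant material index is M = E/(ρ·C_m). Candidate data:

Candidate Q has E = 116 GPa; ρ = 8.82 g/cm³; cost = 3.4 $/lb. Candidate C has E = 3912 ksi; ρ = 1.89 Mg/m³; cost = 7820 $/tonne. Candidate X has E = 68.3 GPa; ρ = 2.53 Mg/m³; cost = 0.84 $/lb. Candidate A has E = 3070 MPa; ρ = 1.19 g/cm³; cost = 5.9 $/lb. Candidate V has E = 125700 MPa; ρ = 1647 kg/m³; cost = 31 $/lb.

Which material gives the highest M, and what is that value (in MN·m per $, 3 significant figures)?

candidate X, M = 14.6 MN·m per $

In SI units:
  candidate Q: E = 116.0 GPa, ρ = 8820 kg/m³, cost = 7.496 $/kg
  candidate C: E = 26.97 GPa, ρ = 1890 kg/m³, cost = 7.820 $/kg
  candidate X: E = 68.30 GPa, ρ = 2530 kg/m³, cost = 1.852 $/kg
  candidate A: E = 3.070 GPa, ρ = 1190 kg/m³, cost = 13.01 $/kg
  candidate V: E = 125.7 GPa, ρ = 1647 kg/m³, cost = 68.34 $/kg
  candidate X: M = 14.6 MN·m per $
  candidate C: M = 1.82 MN·m per $
  candidate Q: M = 1.75 MN·m per $
  candidate V: M = 1.12 MN·m per $
  candidate A: M = 0.198 MN·m per $
The maximum is for candidate X.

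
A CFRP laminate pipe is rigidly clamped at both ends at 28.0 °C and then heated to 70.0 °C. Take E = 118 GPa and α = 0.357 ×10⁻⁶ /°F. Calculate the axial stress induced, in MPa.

α = 0.357×10⁻⁶/°F × 9/5 = 0.643×10⁻⁶/K.
ΔT = 42.00 K. Constrained thermal stress σ = E·α·ΔT = 118.0×10³ MPa × 0.643×10⁻⁶ × 42.00 = 3.18 MPa (compressive).

3.18 MPa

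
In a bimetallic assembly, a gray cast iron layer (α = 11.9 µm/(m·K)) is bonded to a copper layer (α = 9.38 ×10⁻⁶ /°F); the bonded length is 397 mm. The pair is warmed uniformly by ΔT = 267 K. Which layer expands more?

copper

copper: α = 9.38×10⁻⁶/°F × 9/5 = 16.9×10⁻⁶/K.
α(gray cast iron) = 11.9×10⁻⁶/K vs α(copper) = 16.9×10⁻⁶/K.
Higher α expands more for the same ΔT: copper.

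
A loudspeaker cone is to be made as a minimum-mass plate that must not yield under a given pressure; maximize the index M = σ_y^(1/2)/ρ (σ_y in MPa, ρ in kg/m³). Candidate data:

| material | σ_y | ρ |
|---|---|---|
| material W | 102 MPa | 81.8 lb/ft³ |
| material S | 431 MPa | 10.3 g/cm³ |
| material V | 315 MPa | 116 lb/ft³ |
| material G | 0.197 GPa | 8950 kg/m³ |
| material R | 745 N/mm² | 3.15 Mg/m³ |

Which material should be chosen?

Putting every candidate on a common basis:
  material W: σ_y = 102.0 MPa, ρ = 1310 kg/m³
  material S: σ_y = 431.0 MPa, ρ = 10300 kg/m³
  material V: σ_y = 315.0 MPa, ρ = 1858 kg/m³
  material G: σ_y = 197.0 MPa, ρ = 8950 kg/m³
  material R: σ_y = 745.0 MPa, ρ = 3150 kg/m³
  material V: M = 9.55×10⁻³
  material R: M = 8.66×10⁻³
  material W: M = 7.71×10⁻³
  material S: M = 2.02×10⁻³
  material G: M = 1.57×10⁻³
Material V has the largest M.

material V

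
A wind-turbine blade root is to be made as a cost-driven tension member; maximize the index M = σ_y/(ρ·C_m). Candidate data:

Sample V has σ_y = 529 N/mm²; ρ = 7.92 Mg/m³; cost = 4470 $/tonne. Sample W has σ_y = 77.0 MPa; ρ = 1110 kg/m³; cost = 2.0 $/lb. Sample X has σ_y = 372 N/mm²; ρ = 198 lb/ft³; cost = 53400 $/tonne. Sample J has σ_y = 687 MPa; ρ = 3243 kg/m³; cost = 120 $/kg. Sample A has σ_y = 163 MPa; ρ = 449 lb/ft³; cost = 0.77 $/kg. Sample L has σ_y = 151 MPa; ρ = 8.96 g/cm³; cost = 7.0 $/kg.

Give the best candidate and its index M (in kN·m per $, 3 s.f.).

sample A, M = 29.4 kN·m per $

Normalizing units and computing the index:
  sample V: σ_y = 529.0 MPa, ρ = 7920 kg/m³, cost = 4.470 $/kg
  sample W: σ_y = 77.00 MPa, ρ = 1110 kg/m³, cost = 4.409 $/kg
  sample X: σ_y = 372.0 MPa, ρ = 3172 kg/m³, cost = 53.40 $/kg
  sample J: σ_y = 687.0 MPa, ρ = 3243 kg/m³, cost = 120.0 $/kg
  sample A: σ_y = 163.0 MPa, ρ = 7192 kg/m³, cost = 0.7700 $/kg
  sample L: σ_y = 151.0 MPa, ρ = 8960 kg/m³, cost = 7.000 $/kg
  sample A: M = 29.4 kN·m per $
  sample W: M = 15.7 kN·m per $
  sample V: M = 14.9 kN·m per $
  sample L: M = 2.41 kN·m per $
  sample X: M = 2.20 kN·m per $
  sample J: M = 1.77 kN·m per $
Sample A ranks first.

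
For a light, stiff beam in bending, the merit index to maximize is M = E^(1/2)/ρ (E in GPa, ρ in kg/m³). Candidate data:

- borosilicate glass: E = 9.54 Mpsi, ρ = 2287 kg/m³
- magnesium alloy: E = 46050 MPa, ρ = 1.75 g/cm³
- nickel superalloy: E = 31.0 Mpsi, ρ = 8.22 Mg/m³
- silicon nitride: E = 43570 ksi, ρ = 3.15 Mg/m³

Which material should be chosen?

silicon nitride

After converting to SI:
  borosilicate glass: E = 65.78 GPa, ρ = 2287 kg/m³
  magnesium alloy: E = 46.05 GPa, ρ = 1750 kg/m³
  nickel superalloy: E = 213.7 GPa, ρ = 8220 kg/m³
  silicon nitride: E = 300.4 GPa, ρ = 3150 kg/m³
  silicon nitride: M = 5.50×10⁻³
  magnesium alloy: M = 3.88×10⁻³
  borosilicate glass: M = 3.55×10⁻³
  nickel superalloy: M = 1.78×10⁻³
Silicon nitride has the largest M.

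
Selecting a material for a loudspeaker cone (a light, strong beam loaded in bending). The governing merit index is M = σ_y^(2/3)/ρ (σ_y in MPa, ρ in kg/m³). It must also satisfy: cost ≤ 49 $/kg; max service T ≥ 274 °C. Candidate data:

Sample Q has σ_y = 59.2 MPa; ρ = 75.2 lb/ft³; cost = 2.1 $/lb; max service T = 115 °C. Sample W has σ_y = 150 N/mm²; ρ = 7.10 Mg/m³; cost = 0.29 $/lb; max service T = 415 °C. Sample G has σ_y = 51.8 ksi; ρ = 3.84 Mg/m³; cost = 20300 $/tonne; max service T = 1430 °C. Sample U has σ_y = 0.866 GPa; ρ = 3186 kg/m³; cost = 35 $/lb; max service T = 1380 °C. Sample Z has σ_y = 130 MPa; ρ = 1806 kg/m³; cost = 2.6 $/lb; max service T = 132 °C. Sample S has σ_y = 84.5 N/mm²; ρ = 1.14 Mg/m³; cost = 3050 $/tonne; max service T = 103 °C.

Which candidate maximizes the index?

sample G

Screen on constraints: cost ≤ 49 $/kg; max service T ≥ 274 °C. Survivors: sample W, sample G.
Putting every candidate on a common basis:
  sample W: σ_y = 150.0 MPa, ρ = 7100 kg/m³
  sample G: σ_y = 357.1 MPa, ρ = 3840 kg/m³
  sample G: M = 13.1×10⁻³
  sample W: M = 3.98×10⁻³
Sample G ranks first.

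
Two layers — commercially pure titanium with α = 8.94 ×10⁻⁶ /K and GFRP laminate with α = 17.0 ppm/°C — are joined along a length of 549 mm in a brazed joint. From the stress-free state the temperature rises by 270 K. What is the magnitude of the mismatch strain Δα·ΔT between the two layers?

Δα = |8.94 − 17.0|×10⁻⁶/K = 8.06×10⁻⁶/K.
Mismatch strain = Δα·ΔT = 8.06×10⁻⁶ × 270.0 = 2.18×10⁻³.

2.18×10⁻³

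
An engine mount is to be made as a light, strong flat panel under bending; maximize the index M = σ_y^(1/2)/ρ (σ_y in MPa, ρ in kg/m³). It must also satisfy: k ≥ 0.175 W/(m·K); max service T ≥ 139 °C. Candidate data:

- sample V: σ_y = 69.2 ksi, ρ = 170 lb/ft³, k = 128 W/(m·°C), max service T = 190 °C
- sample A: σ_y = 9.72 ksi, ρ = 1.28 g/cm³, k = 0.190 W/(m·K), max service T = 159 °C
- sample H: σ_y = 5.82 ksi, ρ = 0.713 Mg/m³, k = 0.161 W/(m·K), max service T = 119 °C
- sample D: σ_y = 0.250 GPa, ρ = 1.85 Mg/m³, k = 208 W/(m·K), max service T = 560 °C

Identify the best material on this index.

Screen on constraints: k ≥ 0.175 W/(m·K); max service T ≥ 139 °C. Survivors: sample V, sample A, sample D.
Putting every candidate on a common basis:
  sample V: σ_y = 477.1 MPa, ρ = 2723 kg/m³
  sample A: σ_y = 67.02 MPa, ρ = 1280 kg/m³
  sample D: σ_y = 250.0 MPa, ρ = 1850 kg/m³
  sample D: M = 8.55×10⁻³
  sample V: M = 8.02×10⁻³
  sample A: M = 6.40×10⁻³
Sample D ranks first.

sample D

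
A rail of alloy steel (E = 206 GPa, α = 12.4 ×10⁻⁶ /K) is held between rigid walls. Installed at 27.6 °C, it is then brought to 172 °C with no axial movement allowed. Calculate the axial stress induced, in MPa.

ΔT = 144.4 K. Constrained thermal stress σ = E·α·ΔT = 206.0×10³ MPa × 12.4×10⁻⁶ × 144.4 = 369 MPa (compressive).

369 MPa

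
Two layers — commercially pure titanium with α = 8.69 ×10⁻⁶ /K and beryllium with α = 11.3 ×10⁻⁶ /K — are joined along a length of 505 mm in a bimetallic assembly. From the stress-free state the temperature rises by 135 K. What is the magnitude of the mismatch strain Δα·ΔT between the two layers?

3.52×10⁻⁴

Δα = |8.69 − 11.3|×10⁻⁶/K = 2.61×10⁻⁶/K.
Mismatch strain = Δα·ΔT = 2.61×10⁻⁶ × 135.0 = 3.52×10⁻⁴.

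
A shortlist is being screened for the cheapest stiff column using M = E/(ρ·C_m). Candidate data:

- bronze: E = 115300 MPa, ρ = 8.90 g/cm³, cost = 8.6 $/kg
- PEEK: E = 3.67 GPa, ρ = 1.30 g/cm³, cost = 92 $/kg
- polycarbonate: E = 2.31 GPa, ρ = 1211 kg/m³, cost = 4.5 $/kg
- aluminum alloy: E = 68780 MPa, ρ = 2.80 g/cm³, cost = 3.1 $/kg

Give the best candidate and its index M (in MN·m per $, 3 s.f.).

Normalizing units and computing the index:
  bronze: E = 115.3 GPa, ρ = 8900 kg/m³, cost = 8.600 $/kg
  PEEK: E = 3.670 GPa, ρ = 1300 kg/m³, cost = 92.00 $/kg
  polycarbonate: E = 2.310 GPa, ρ = 1211 kg/m³, cost = 4.500 $/kg
  aluminum alloy: E = 68.78 GPa, ρ = 2800 kg/m³, cost = 3.100 $/kg
  aluminum alloy: M = 7.92 MN·m per $
  bronze: M = 1.51 MN·m per $
  polycarbonate: M = 0.424 MN·m per $
  PEEK: M = 0.0307 MN·m per $
Aluminum alloy has the largest M.

aluminum alloy, M = 7.92 MN·m per $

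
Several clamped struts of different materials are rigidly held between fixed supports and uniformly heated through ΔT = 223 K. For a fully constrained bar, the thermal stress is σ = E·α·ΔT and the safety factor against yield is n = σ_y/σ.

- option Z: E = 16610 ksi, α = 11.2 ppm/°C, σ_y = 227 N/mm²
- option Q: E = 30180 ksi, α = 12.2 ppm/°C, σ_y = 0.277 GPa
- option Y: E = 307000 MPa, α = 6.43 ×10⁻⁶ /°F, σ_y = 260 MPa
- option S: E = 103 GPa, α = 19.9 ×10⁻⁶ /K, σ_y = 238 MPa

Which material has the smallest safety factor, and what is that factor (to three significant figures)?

With everything in SI (GPa, ×10⁻⁶/K, MPa):
  option Z: E = 114.5, α = 11.2, σ_y = 227.0 → σ = 286 MPa, n = 0.794
  option Q: E = 208.1, α = 12.2, σ_y = 277.0 → σ = 566 MPa, n = 0.489
  option Y: E = 307.0, α = 11.6, σ_y = 260.0 → σ = 792 MPa, n = 0.328
  option S: E = 103.0, α = 19.9, σ_y = 238.0 → σ = 457 MPa, n = 0.521
Smallest n: option Y with n = 0.328.

option Y, n = 0.328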